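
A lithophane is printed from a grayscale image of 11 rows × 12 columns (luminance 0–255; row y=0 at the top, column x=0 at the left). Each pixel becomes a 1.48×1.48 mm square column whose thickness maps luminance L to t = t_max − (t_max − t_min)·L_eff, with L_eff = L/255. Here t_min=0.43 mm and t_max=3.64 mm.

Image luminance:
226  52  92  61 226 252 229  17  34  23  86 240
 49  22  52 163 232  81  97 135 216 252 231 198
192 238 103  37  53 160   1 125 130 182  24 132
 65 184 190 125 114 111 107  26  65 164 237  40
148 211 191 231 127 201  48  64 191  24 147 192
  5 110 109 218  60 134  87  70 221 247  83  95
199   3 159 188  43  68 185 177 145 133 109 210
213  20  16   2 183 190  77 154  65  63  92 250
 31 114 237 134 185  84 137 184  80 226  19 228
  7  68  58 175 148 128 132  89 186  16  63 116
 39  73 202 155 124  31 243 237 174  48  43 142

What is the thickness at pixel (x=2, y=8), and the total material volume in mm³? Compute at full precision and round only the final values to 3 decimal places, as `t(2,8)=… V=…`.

t(2,8)=0.657 V=595.141

span = t_max - t_min = 3.64 - 0.43 = 3.210
L(2,8) = 237, L_eff = 237/255 = 0.929412
t(2,8) = 3.64 - 3.210·0.929412 = 0.657
Σt over all 11·12 pixels = 461897/1700 ≈ 271.7041176
V = pitch²·Σt = 1.48²·461897/1700 = 595.141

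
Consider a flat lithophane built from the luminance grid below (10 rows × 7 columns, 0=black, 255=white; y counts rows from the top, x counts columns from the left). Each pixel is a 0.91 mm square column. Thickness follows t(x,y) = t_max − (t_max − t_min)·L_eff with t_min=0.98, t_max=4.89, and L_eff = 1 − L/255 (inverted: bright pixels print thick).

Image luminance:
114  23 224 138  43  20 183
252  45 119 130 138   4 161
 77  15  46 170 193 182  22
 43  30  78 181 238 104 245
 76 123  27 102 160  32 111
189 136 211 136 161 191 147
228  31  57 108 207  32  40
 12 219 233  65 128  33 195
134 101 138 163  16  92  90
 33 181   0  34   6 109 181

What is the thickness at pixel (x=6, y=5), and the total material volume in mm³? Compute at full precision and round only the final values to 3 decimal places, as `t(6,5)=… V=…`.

span = t_max - t_min = 4.89 - 0.98 = 3.910
L(6,5) = 147, L_eff = 1 - 147/255 = 0.423529 (inverted)
t(6,5) = 4.89 - 3.910·0.423529 = 3.234
Σt over all 10·7 pixels = 142139/750 ≈ 189.5186667
V = pitch²·Σt = 0.91²·142139/750 = 156.940

t(6,5)=3.234 V=156.940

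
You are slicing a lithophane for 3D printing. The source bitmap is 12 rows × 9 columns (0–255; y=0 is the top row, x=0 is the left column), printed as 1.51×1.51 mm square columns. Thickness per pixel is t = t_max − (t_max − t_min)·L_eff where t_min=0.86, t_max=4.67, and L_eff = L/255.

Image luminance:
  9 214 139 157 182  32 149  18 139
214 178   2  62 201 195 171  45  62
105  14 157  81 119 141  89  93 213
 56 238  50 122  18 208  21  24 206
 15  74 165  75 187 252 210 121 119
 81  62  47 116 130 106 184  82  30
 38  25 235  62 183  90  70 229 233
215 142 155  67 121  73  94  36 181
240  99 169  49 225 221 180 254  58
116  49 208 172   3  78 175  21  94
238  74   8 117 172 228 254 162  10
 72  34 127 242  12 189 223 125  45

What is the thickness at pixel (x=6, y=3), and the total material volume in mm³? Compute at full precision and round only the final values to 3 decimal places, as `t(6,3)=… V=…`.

span = t_max - t_min = 4.67 - 0.86 = 3.810
L(6,3) = 21, L_eff = 21/255 = 0.082353
t(6,3) = 4.67 - 3.810·0.082353 = 4.356
Σt over all 12·9 pixels = 653554/2125 ≈ 307.5548235
V = pitch²·Σt = 1.51²·653554/2125 = 701.256

t(6,3)=4.356 V=701.256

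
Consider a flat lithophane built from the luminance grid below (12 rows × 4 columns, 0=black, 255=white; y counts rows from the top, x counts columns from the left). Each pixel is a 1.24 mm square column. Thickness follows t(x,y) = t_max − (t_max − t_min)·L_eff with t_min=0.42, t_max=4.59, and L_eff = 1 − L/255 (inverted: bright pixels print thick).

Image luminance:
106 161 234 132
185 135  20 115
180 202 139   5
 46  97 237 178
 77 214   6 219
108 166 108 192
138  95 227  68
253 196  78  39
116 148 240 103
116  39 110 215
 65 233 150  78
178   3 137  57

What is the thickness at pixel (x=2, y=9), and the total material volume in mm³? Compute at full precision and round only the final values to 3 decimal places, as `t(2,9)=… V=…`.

span = t_max - t_min = 4.59 - 0.42 = 4.170
L(2,9) = 110, L_eff = 1 - 110/255 = 0.568627 (inverted)
t(2,9) = 4.59 - 4.170·0.568627 = 2.219
Σt over all 12·4 pixels = 263294/2125 ≈ 123.9030588
V = pitch²·Σt = 1.24²·263294/2125 = 190.513

t(2,9)=2.219 V=190.513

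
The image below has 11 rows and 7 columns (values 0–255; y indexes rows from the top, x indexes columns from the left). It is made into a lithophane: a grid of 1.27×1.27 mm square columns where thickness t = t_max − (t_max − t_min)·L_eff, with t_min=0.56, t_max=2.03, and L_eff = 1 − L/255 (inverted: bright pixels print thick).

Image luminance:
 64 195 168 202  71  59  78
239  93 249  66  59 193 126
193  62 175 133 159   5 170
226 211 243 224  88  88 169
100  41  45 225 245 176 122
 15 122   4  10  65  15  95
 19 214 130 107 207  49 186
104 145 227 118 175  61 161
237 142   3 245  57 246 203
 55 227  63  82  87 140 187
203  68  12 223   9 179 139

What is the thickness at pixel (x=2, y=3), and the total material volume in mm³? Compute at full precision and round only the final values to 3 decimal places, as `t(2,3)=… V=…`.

span = t_max - t_min = 2.03 - 0.56 = 1.470
L(2,3) = 243, L_eff = 1 - 243/255 = 0.047059 (inverted)
t(2,3) = 2.03 - 1.470·0.047059 = 1.961
Σt over all 11·7 pixels = 428211/4250 ≈ 100.7555294
V = pitch²·Σt = 1.27²·428211/4250 = 162.509

t(2,3)=1.961 V=162.509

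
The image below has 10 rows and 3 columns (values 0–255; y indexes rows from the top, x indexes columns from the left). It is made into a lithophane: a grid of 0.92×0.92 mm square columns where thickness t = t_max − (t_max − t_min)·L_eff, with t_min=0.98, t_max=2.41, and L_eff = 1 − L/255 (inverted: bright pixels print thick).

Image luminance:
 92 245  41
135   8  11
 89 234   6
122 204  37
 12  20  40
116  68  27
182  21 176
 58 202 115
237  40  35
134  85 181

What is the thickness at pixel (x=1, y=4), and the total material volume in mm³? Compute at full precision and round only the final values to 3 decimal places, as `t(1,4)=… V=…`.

span = t_max - t_min = 2.41 - 0.98 = 1.430
L(1,4) = 20, L_eff = 1 - 20/255 = 0.921569 (inverted)
t(1,4) = 2.41 - 1.430·0.921569 = 1.092
Σt over all 10·3 pixels = 391613/8500 ≈ 46.0721176
V = pitch²·Σt = 0.92²·391613/8500 = 38.995

t(1,4)=1.092 V=38.995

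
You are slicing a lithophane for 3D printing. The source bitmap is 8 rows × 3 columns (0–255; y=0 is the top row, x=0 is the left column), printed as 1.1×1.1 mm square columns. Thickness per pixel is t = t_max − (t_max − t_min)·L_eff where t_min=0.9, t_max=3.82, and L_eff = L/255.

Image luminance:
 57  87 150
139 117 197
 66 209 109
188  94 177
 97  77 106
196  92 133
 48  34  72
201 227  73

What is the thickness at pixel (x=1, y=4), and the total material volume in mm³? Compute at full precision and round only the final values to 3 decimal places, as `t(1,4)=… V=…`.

t(1,4)=2.938 V=70.114

span = t_max - t_min = 3.82 - 0.9 = 2.920
L(1,4) = 77, L_eff = 77/255 = 0.301961
t(1,4) = 3.82 - 2.920·0.301961 = 2.938
Σt over all 8·3 pixels = 123134/2125 ≈ 57.9454118
V = pitch²·Σt = 1.1²·123134/2125 = 70.114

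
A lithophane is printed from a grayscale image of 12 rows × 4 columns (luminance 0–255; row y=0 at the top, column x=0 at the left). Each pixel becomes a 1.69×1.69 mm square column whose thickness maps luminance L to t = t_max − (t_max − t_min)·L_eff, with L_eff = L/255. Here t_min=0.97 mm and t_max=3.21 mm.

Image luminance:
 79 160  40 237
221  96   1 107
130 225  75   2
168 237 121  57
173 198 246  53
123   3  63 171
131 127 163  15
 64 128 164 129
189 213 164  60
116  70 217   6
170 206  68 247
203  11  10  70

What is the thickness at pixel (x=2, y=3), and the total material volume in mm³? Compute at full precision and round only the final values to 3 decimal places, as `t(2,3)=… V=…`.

t(2,3)=2.147 V=291.366

span = t_max - t_min = 3.21 - 0.97 = 2.240
L(2,3) = 121, L_eff = 121/255 = 0.474510
t(2,3) = 3.21 - 2.240·0.474510 = 2.147
Σt over all 12·4 pixels = 650348/6375 ≈ 102.0153725
V = pitch²·Σt = 1.69²·650348/6375 = 291.366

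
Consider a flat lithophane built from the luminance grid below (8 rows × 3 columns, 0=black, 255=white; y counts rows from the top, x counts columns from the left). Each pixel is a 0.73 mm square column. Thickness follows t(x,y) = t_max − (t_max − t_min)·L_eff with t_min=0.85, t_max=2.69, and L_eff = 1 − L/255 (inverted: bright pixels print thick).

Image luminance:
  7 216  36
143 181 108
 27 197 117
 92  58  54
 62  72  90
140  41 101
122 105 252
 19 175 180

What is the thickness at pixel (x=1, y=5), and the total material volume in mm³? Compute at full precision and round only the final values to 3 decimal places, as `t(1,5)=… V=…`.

span = t_max - t_min = 2.69 - 0.85 = 1.840
L(1,5) = 41, L_eff = 1 - 41/255 = 0.839216 (inverted)
t(1,5) = 2.69 - 1.840·0.839216 = 1.146
Σt over all 8·3 pixels = 16628/425 ≈ 39.1247059
V = pitch²·Σt = 0.73²·16628/425 = 20.850

t(1,5)=1.146 V=20.850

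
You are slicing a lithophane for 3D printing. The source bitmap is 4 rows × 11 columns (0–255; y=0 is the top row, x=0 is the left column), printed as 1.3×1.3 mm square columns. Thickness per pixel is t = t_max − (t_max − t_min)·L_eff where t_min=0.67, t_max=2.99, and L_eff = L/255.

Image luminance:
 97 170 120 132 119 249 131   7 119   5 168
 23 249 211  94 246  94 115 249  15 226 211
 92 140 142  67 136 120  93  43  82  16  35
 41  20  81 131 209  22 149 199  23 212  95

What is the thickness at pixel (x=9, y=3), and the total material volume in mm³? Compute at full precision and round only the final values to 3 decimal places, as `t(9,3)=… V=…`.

t(9,3)=1.061 V=142.414

span = t_max - t_min = 2.99 - 0.67 = 2.320
L(9,3) = 212, L_eff = 212/255 = 0.831373
t(9,3) = 2.99 - 2.320·0.831373 = 1.061
Σt over all 4·11 pixels = 537211/6375 ≈ 84.2683922
V = pitch²·Σt = 1.3²·537211/6375 = 142.414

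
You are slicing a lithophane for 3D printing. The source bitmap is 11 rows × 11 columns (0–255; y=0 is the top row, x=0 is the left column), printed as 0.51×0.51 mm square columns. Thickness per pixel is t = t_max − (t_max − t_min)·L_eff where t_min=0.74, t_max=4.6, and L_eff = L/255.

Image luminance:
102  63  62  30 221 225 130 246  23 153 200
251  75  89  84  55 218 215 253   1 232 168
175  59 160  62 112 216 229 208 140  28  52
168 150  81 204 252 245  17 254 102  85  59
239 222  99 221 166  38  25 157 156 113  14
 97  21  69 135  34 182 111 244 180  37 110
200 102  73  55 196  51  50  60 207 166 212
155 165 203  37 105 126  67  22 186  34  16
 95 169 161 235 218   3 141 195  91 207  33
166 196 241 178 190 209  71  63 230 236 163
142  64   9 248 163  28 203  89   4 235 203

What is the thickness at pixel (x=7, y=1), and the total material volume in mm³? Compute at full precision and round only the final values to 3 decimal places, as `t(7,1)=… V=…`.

t(7,1)=0.770 V=81.024

span = t_max - t_min = 4.6 - 0.74 = 3.860
L(7,1) = 253, L_eff = 253/255 = 0.992157
t(7,1) = 4.6 - 3.860·0.992157 = 0.770
Σt over all 11·11 pixels = 1323929/4250 ≈ 311.5127059
V = pitch²·Σt = 0.51²·1323929/4250 = 81.024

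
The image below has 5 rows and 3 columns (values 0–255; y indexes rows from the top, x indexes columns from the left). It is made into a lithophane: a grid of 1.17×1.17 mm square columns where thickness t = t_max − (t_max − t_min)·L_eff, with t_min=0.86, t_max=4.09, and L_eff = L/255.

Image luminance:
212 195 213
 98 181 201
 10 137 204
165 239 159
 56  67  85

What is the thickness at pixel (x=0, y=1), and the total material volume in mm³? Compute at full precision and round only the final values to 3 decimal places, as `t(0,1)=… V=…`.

span = t_max - t_min = 4.09 - 0.86 = 3.230
L(0,1) = 98, L_eff = 98/255 = 0.384314
t(0,1) = 4.09 - 3.230·0.384314 = 2.849
Σt over all 5·3 pixels = 49807/1500 ≈ 33.2046667
V = pitch²·Σt = 1.17²·49807/1500 = 45.454

t(0,1)=2.849 V=45.454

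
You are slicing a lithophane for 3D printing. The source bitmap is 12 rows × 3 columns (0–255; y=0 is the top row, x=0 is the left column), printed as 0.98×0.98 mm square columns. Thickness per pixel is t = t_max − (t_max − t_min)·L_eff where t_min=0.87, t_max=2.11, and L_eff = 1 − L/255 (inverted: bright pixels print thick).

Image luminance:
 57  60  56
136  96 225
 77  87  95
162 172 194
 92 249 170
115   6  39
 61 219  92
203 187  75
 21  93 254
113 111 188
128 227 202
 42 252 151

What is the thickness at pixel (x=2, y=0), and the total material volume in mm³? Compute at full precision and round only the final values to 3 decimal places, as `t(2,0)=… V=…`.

span = t_max - t_min = 2.11 - 0.87 = 1.240
L(2,0) = 56, L_eff = 1 - 56/255 = 0.780392 (inverted)
t(2,0) = 2.11 - 1.240·0.780392 = 1.142
Σt over all 12·3 pixels = 115194/2125 ≈ 54.2089412
V = pitch²·Σt = 0.98²·115194/2125 = 52.062

t(2,0)=1.142 V=52.062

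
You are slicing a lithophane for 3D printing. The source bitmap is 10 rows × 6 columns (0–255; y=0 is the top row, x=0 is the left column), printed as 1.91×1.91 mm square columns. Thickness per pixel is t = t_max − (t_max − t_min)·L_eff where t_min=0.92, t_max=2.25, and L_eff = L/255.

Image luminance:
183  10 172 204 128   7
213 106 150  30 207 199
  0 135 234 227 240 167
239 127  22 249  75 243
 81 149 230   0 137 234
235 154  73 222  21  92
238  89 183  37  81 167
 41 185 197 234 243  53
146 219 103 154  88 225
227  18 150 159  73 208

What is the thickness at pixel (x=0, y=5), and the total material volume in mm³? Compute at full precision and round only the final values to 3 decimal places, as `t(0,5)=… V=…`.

t(0,5)=1.024 V=326.708

span = t_max - t_min = 2.25 - 0.92 = 1.330
L(0,5) = 235, L_eff = 235/255 = 0.921569
t(0,5) = 2.25 - 1.330·0.921569 = 1.024
Σt over all 10·6 pixels = 2283671/25500 ≈ 89.5557255
V = pitch²·Σt = 1.91²·2283671/25500 = 326.708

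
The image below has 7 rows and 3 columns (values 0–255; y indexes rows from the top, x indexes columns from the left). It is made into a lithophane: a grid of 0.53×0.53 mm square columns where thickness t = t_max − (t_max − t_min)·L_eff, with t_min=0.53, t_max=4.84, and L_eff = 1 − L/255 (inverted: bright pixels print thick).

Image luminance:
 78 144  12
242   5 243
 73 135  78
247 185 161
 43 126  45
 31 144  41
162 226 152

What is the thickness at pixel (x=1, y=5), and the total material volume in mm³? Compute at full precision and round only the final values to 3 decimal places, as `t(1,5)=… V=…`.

t(1,5)=2.964 V=15.342

span = t_max - t_min = 4.84 - 0.53 = 4.310
L(1,5) = 144, L_eff = 1 - 144/255 = 0.435294 (inverted)
t(1,5) = 4.84 - 4.310·0.435294 = 2.964
Σt over all 7·3 pixels = 696389/12750 ≈ 54.6187451
V = pitch²·Σt = 0.53²·696389/12750 = 15.342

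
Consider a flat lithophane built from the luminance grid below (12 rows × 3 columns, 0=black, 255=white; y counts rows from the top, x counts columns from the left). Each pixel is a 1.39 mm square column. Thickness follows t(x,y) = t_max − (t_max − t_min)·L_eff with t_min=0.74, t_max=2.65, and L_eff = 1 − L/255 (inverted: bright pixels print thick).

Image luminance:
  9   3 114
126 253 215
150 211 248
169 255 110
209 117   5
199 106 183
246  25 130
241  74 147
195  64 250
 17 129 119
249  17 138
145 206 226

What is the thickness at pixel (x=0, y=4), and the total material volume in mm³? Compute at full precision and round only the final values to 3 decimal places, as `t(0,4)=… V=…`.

t(0,4)=2.305 V=128.172

span = t_max - t_min = 2.65 - 0.74 = 1.910
L(0,4) = 209, L_eff = 1 - 209/255 = 0.180392 (inverted)
t(0,4) = 2.65 - 1.910·0.180392 = 2.305
Σt over all 12·3 pixels = 84581/1275 ≈ 66.3380392
V = pitch²·Σt = 1.39²·84581/1275 = 128.172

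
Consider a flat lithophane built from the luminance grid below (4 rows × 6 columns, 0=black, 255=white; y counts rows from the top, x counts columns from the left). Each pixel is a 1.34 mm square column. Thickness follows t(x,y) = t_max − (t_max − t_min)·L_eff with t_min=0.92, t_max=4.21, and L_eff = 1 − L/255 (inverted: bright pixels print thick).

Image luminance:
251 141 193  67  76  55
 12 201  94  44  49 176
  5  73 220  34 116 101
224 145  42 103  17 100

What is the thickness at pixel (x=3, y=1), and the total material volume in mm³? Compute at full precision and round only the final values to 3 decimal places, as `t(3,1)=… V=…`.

t(3,1)=1.488 V=98.467

span = t_max - t_min = 4.21 - 0.92 = 3.290
L(3,1) = 44, L_eff = 1 - 44/255 = 0.827451 (inverted)
t(3,1) = 4.21 - 3.290·0.827451 = 1.488
Σt over all 4·6 pixels = 1398371/25500 ≈ 54.8380784
V = pitch²·Σt = 1.34²·1398371/25500 = 98.467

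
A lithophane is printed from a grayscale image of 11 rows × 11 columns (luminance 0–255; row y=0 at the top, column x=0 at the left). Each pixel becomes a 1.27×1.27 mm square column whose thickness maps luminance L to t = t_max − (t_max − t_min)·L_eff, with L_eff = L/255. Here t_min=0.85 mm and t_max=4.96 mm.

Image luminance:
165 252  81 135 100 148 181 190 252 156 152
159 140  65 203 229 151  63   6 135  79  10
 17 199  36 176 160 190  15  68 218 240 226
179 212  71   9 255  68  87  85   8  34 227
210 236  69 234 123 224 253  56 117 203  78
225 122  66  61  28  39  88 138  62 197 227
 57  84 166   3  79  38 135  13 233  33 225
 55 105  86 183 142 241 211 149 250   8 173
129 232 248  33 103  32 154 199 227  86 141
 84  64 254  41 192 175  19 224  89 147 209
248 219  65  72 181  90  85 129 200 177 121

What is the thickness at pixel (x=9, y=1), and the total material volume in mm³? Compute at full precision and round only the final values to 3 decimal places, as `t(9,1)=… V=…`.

t(9,1)=3.687 V=546.184

span = t_max - t_min = 4.96 - 0.85 = 4.110
L(9,1) = 79, L_eff = 79/255 = 0.309804
t(9,1) = 4.96 - 4.110·0.309804 = 3.687
Σt over all 11·11 pixels = 1439199/4250 ≈ 338.6350588
V = pitch²·Σt = 1.27²·1439199/4250 = 546.184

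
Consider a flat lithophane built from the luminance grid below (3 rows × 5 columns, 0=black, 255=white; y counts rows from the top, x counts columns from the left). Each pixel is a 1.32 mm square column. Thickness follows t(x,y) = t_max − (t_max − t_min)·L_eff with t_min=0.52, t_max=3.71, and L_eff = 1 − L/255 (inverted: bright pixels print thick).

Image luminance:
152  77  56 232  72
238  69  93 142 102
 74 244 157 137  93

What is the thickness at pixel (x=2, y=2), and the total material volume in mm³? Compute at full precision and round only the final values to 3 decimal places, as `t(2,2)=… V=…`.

t(2,2)=2.484 V=55.833

span = t_max - t_min = 3.71 - 0.52 = 3.190
L(2,2) = 157, L_eff = 1 - 157/255 = 0.384314 (inverted)
t(2,2) = 3.71 - 3.190·0.384314 = 2.484
Σt over all 3·5 pixels = 32.044
V = pitch²·Σt = 1.32²·32.044 = 55.833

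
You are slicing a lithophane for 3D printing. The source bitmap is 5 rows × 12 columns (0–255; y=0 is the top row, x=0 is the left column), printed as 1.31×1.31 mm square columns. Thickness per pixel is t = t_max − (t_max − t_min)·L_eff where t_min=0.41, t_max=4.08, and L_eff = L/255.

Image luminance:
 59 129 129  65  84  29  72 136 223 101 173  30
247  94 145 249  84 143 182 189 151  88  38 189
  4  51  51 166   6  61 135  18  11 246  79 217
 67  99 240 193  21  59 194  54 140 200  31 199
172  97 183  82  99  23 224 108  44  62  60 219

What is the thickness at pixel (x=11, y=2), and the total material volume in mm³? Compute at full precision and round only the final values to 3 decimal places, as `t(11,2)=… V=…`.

span = t_max - t_min = 4.08 - 0.41 = 3.670
L(11,2) = 217, L_eff = 217/255 = 0.850980
t(11,2) = 4.08 - 3.670·0.850980 = 0.957
Σt over all 5·12 pixels = 923488/6375 ≈ 144.8608627
V = pitch²·Σt = 1.31²·923488/6375 = 248.596

t(11,2)=0.957 V=248.596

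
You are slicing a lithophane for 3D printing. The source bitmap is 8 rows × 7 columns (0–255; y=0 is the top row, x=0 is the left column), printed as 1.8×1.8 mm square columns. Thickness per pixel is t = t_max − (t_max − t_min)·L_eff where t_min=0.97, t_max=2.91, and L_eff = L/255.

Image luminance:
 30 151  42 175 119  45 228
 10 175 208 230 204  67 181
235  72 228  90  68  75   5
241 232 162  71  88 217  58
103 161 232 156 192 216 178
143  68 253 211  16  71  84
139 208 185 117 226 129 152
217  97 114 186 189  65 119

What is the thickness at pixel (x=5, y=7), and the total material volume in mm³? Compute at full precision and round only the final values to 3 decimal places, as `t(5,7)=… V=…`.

span = t_max - t_min = 2.91 - 0.97 = 1.940
L(5,7) = 65, L_eff = 65/255 = 0.254902
t(5,7) = 2.91 - 1.940·0.254902 = 2.415
Σt over all 8·7 pixels = 654071/6375 ≈ 102.5993725
V = pitch²·Σt = 1.8²·654071/6375 = 332.422

t(5,7)=2.415 V=332.422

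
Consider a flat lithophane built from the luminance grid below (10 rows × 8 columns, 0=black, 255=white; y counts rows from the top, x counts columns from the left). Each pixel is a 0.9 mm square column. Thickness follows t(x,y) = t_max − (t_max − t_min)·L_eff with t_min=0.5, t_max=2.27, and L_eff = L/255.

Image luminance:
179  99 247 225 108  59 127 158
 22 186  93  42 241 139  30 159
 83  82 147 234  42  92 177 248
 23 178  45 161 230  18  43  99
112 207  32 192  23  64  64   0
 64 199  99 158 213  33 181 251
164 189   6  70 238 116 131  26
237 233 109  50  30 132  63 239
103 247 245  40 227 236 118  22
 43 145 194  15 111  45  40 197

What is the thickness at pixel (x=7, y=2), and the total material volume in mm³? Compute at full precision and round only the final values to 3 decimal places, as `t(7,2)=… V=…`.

span = t_max - t_min = 2.27 - 0.5 = 1.770
L(7,2) = 248, L_eff = 248/255 = 0.972549
t(7,2) = 2.27 - 1.770·0.972549 = 0.549
Σt over all 10·8 pixels = 955429/8500 ≈ 112.4034118
V = pitch²·Σt = 0.9²·955429/8500 = 91.047

t(7,2)=0.549 V=91.047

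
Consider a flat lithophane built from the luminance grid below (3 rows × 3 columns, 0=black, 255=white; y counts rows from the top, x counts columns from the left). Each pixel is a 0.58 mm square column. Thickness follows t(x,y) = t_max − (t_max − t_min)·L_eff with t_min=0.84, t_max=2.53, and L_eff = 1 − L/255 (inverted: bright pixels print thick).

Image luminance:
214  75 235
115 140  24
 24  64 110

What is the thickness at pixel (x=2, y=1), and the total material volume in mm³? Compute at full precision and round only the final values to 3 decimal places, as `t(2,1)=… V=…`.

span = t_max - t_min = 2.53 - 0.84 = 1.690
L(2,1) = 24, L_eff = 1 - 24/255 = 0.905882 (inverted)
t(2,1) = 2.53 - 1.690·0.905882 = 0.999
Σt over all 3·3 pixels = 361949/25500 ≈ 14.1940784
V = pitch²·Σt = 0.58²·361949/25500 = 4.775

t(2,1)=0.999 V=4.775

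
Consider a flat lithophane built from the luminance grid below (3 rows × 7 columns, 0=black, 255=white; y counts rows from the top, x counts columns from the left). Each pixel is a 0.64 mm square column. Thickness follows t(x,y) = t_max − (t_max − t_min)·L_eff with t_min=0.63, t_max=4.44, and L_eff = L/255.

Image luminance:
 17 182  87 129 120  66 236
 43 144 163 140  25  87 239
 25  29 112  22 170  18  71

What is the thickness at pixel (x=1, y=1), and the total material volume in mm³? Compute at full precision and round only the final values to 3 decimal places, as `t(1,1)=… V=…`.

span = t_max - t_min = 4.44 - 0.63 = 3.810
L(1,1) = 144, L_eff = 144/255 = 0.564706
t(1,1) = 4.44 - 3.810·0.564706 = 2.288
Σt over all 3·7 pixels = 61.49
V = pitch²·Σt = 0.64²·61.49 = 25.186

t(1,1)=2.288 V=25.186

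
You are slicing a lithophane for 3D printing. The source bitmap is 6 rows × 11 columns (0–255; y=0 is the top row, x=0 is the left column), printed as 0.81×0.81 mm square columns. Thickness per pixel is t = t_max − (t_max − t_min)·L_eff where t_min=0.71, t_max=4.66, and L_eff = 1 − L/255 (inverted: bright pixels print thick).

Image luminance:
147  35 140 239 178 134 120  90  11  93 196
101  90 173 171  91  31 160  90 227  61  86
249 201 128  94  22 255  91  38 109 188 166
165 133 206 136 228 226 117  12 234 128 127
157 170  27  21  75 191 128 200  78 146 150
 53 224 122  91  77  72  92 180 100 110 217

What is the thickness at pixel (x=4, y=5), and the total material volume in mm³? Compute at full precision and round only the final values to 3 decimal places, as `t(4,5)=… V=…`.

t(4,5)=1.903 V=118.127

span = t_max - t_min = 4.66 - 0.71 = 3.950
L(4,5) = 77, L_eff = 1 - 77/255 = 0.698039 (inverted)
t(4,5) = 4.66 - 3.950·0.698039 = 1.903
Σt over all 6·11 pixels = 76519/425 ≈ 180.0447059
V = pitch²·Σt = 0.81²·76519/425 = 118.127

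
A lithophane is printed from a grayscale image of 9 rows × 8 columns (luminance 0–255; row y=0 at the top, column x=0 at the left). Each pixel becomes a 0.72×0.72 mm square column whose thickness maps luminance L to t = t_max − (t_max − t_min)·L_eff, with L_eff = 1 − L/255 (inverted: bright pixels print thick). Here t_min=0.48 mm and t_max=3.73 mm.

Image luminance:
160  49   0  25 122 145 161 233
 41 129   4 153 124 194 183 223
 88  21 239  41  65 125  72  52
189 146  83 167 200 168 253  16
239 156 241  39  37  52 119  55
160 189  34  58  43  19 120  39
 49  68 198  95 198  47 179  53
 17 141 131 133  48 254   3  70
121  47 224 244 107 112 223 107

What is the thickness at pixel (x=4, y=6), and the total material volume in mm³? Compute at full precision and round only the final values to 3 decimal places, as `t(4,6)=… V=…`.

t(4,6)=3.004 V=73.019

span = t_max - t_min = 3.73 - 0.48 = 3.250
L(4,6) = 198, L_eff = 1 - 198/255 = 0.223529 (inverted)
t(4,6) = 3.73 - 3.250·0.223529 = 3.004
Σt over all 9·8 pixels = 59863/425 ≈ 140.8541176
V = pitch²·Σt = 0.72²·59863/425 = 73.019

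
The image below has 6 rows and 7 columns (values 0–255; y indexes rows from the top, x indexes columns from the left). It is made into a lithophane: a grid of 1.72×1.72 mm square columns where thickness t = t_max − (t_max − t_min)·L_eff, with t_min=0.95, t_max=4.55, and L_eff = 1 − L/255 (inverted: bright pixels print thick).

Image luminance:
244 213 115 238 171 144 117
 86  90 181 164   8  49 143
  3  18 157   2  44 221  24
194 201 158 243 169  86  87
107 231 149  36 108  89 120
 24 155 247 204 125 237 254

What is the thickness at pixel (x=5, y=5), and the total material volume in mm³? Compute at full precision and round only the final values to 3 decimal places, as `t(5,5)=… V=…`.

t(5,5)=4.296 V=354.267

span = t_max - t_min = 4.55 - 0.95 = 3.600
L(5,5) = 237, L_eff = 1 - 237/255 = 0.070588 (inverted)
t(5,5) = 4.55 - 3.600·0.070588 = 4.296
Σt over all 6·7 pixels = 101787/850 ≈ 119.7494118
V = pitch²·Σt = 1.72²·101787/850 = 354.267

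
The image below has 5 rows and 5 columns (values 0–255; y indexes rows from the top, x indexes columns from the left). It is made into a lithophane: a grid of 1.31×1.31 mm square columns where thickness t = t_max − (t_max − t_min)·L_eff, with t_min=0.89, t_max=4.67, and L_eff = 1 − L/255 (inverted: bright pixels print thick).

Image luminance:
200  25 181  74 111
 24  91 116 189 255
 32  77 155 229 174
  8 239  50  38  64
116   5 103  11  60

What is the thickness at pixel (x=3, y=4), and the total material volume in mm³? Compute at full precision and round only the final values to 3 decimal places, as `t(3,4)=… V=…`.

t(3,4)=1.053 V=105.011

span = t_max - t_min = 4.67 - 0.89 = 3.780
L(3,4) = 11, L_eff = 1 - 11/255 = 0.956863 (inverted)
t(3,4) = 4.67 - 3.780·0.956863 = 1.053
Σt over all 5·5 pixels = 520127/8500 ≈ 61.1914118
V = pitch²·Σt = 1.31²·520127/8500 = 105.011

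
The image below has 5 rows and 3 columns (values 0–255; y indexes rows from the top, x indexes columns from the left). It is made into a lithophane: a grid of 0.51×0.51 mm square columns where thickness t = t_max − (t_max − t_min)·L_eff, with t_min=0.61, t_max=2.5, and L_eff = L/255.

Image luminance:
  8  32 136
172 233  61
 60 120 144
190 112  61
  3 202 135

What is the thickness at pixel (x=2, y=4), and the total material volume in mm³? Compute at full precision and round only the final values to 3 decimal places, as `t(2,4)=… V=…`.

t(2,4)=1.499 V=6.536

span = t_max - t_min = 2.5 - 0.61 = 1.890
L(2,4) = 135, L_eff = 135/255 = 0.529412
t(2,4) = 2.5 - 1.890·0.529412 = 1.499
Σt over all 5·3 pixels = 213603/8500 ≈ 25.1297647
V = pitch²·Σt = 0.51²·213603/8500 = 6.536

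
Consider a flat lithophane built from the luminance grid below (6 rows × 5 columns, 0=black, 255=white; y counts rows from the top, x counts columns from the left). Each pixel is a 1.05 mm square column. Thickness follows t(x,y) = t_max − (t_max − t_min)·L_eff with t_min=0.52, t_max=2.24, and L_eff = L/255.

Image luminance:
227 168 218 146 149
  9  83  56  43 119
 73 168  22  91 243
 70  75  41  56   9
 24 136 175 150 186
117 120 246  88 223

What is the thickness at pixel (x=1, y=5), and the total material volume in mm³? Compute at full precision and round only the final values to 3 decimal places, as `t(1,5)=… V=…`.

t(1,5)=1.431 V=47.830

span = t_max - t_min = 2.24 - 0.52 = 1.720
L(1,5) = 120, L_eff = 120/255 = 0.470588
t(1,5) = 2.24 - 1.720·0.470588 = 1.431
Σt over all 6·5 pixels = 92189/2125 ≈ 43.3830588
V = pitch²·Σt = 1.05²·92189/2125 = 47.830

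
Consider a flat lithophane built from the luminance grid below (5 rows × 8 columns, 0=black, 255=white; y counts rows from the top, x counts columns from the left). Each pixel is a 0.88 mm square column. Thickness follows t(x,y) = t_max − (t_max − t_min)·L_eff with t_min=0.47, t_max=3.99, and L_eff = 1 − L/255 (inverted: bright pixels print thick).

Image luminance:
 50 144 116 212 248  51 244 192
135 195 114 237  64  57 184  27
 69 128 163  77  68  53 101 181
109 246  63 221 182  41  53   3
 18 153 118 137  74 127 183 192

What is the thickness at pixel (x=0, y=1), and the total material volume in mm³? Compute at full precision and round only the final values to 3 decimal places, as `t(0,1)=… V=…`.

span = t_max - t_min = 3.99 - 0.47 = 3.520
L(0,1) = 135, L_eff = 1 - 135/255 = 0.470588 (inverted)
t(0,1) = 3.99 - 3.520·0.470588 = 2.334
Σt over all 5·8 pixels = 112498/1275 ≈ 88.2337255
V = pitch²·Σt = 0.88²·112498/1275 = 68.328

t(0,1)=2.334 V=68.328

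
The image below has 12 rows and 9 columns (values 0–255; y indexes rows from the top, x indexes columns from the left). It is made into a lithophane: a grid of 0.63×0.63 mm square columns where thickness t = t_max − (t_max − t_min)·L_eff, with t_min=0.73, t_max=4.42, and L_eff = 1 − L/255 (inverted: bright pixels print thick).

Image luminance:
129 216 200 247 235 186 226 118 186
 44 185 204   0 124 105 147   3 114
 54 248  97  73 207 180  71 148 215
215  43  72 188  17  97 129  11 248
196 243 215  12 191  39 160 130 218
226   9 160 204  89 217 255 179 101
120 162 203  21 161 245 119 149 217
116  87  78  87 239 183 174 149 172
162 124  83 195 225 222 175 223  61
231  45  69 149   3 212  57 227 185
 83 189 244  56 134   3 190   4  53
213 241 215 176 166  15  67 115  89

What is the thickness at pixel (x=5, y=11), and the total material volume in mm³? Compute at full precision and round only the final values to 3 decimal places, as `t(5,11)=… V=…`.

span = t_max - t_min = 4.42 - 0.73 = 3.690
L(5,11) = 15, L_eff = 1 - 15/255 = 0.941176 (inverted)
t(5,11) = 4.42 - 3.690·0.941176 = 0.947
Σt over all 12·9 pixels = 2565447/8500 ≈ 301.8172941
V = pitch²·Σt = 0.63²·2565447/8500 = 119.791

t(5,11)=0.947 V=119.791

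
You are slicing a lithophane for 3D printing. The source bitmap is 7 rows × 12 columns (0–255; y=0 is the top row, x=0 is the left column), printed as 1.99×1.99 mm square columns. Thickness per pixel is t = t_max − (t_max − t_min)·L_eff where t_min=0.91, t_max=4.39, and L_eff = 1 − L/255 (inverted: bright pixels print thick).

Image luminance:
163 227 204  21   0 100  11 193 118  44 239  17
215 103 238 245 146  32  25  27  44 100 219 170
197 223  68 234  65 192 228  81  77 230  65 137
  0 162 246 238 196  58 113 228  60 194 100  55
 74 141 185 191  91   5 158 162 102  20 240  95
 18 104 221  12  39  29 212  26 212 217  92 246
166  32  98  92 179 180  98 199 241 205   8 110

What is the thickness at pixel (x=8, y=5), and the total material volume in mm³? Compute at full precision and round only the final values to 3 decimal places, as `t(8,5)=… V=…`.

span = t_max - t_min = 4.39 - 0.91 = 3.480
L(8,5) = 212, L_eff = 1 - 212/255 = 0.168627 (inverted)
t(8,5) = 4.39 - 3.480·0.168627 = 3.803
Σt over all 7·12 pixels = 477027/2125 ≈ 224.4832941
V = pitch²·Σt = 1.99²·477027/2125 = 888.976

t(8,5)=3.803 V=888.976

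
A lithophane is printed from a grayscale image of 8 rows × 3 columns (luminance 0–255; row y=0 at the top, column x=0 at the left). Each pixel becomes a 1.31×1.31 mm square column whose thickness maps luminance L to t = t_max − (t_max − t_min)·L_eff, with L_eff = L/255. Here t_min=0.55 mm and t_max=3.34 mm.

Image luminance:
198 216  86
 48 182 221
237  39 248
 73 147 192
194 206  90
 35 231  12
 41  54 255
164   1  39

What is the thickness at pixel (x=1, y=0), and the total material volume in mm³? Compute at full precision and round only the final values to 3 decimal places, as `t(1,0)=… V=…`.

t(1,0)=0.977 V=77.310

span = t_max - t_min = 3.34 - 0.55 = 2.790
L(1,0) = 216, L_eff = 216/255 = 0.847059
t(1,0) = 3.34 - 2.790·0.847059 = 0.977
Σt over all 8·3 pixels = 382923/8500 ≈ 45.0497647
V = pitch²·Σt = 1.31²·382923/8500 = 77.310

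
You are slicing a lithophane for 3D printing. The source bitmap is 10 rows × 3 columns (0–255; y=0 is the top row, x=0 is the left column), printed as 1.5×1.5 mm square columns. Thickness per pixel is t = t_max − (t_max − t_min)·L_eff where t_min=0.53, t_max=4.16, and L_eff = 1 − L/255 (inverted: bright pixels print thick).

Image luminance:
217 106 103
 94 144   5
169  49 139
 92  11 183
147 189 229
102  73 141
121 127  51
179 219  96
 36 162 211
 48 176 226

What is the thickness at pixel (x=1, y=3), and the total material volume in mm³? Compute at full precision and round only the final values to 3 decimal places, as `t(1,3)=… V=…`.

span = t_max - t_min = 4.16 - 0.53 = 3.630
L(1,3) = 11, L_eff = 1 - 11/255 = 0.956863 (inverted)
t(1,3) = 4.16 - 3.630·0.956863 = 0.687
Σt over all 10·3 pixels = 120079/1700 ≈ 70.6347059
V = pitch²·Σt = 1.5²·120079/1700 = 158.928

t(1,3)=0.687 V=158.928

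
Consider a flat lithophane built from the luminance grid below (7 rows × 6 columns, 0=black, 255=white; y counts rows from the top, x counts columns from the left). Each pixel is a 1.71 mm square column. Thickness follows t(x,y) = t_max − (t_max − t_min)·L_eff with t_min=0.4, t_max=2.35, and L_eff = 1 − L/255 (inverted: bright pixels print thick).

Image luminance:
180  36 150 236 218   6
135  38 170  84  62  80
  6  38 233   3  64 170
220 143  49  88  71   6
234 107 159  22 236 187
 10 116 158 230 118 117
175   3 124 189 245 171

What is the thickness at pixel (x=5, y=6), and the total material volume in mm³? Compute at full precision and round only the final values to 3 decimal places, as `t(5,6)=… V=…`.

span = t_max - t_min = 2.35 - 0.4 = 1.950
L(5,6) = 171, L_eff = 1 - 171/255 = 0.329412 (inverted)
t(5,6) = 2.35 - 1.950·0.329412 = 1.708
Σt over all 7·6 pixels = 94691/1700 ≈ 55.7005882
V = pitch²·Σt = 1.71²·94691/1700 = 162.874

t(5,6)=1.708 V=162.874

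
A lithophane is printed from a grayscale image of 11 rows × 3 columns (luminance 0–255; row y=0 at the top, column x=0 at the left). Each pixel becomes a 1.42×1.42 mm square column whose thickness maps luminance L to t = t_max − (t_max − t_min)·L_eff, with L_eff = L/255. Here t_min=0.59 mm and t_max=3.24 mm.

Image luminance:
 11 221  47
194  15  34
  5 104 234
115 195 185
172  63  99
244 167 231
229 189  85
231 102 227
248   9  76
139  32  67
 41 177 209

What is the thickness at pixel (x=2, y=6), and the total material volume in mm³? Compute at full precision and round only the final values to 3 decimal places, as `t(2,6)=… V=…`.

span = t_max - t_min = 3.24 - 0.59 = 2.650
L(2,6) = 85, L_eff = 85/255 = 0.333333
t(2,6) = 3.24 - 2.650·0.333333 = 2.357
Σt over all 11·3 pixels = 312251/5100 ≈ 61.2256863
V = pitch²·Σt = 1.42²·312251/5100 = 123.455

t(2,6)=2.357 V=123.455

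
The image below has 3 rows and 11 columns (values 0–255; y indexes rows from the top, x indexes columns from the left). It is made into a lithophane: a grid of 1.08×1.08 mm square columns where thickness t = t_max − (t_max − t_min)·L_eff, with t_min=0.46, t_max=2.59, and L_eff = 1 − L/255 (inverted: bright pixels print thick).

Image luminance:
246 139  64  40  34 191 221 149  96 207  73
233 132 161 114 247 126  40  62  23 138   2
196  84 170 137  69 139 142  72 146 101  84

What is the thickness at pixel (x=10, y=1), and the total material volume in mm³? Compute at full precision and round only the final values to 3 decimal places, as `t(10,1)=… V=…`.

t(10,1)=0.477 V=57.437

span = t_max - t_min = 2.59 - 0.46 = 2.130
L(10,1) = 2, L_eff = 1 - 2/255 = 0.992157 (inverted)
t(10,1) = 2.59 - 2.130·0.992157 = 0.477
Σt over all 3·11 pixels = 104642/2125 ≈ 49.2432941
V = pitch²·Σt = 1.08²·104642/2125 = 57.437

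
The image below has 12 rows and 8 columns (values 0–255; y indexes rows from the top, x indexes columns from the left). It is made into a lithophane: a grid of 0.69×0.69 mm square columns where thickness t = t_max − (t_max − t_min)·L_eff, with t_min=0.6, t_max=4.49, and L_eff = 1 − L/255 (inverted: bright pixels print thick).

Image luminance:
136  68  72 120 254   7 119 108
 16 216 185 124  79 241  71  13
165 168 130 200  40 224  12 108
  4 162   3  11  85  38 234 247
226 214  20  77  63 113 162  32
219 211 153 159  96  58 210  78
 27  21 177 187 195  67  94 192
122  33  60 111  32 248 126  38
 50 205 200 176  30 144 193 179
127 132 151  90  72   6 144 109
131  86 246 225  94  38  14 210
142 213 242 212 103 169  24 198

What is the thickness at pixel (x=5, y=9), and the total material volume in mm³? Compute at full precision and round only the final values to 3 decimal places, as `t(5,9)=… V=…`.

t(5,9)=0.692 V=113.387

span = t_max - t_min = 4.49 - 0.6 = 3.890
L(5,9) = 6, L_eff = 1 - 6/255 = 0.976471 (inverted)
t(5,9) = 4.49 - 3.890·0.976471 = 0.692
Σt over all 12·8 pixels = 1518251/6375 ≈ 238.1570196
V = pitch²·Σt = 0.69²·1518251/6375 = 113.387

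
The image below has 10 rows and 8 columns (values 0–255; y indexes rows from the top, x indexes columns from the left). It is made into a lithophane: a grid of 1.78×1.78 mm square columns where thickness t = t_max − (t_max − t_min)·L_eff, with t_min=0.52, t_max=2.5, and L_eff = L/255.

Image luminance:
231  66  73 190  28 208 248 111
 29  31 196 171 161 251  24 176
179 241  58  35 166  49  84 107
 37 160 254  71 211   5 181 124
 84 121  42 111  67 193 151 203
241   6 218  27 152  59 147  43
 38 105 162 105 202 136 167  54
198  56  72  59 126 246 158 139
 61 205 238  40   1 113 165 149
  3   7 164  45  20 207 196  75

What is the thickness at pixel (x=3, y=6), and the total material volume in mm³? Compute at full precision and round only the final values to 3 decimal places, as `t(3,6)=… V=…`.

t(3,6)=1.685 V=394.232

span = t_max - t_min = 2.5 - 0.52 = 1.980
L(3,6) = 105, L_eff = 105/255 = 0.411765
t(3,6) = 2.5 - 1.980·0.411765 = 1.685
Σt over all 10·8 pixels = 528811/4250 ≈ 124.4261176
V = pitch²·Σt = 1.78²·528811/4250 = 394.232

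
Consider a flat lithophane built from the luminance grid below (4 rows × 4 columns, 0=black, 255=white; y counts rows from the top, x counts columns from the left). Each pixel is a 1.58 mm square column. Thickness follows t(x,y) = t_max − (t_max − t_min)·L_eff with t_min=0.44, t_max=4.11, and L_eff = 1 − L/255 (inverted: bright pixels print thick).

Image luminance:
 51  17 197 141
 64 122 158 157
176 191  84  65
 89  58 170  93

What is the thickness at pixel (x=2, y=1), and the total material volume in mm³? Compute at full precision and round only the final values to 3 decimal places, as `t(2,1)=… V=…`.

span = t_max - t_min = 4.11 - 0.44 = 3.670
L(2,1) = 158, L_eff = 1 - 158/255 = 0.380392 (inverted)
t(2,1) = 4.11 - 3.670·0.380392 = 2.714
Σt over all 4·4 pixels = 284077/8500 ≈ 33.4208235
V = pitch²·Σt = 1.58²·284077/8500 = 83.432

t(2,1)=2.714 V=83.432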